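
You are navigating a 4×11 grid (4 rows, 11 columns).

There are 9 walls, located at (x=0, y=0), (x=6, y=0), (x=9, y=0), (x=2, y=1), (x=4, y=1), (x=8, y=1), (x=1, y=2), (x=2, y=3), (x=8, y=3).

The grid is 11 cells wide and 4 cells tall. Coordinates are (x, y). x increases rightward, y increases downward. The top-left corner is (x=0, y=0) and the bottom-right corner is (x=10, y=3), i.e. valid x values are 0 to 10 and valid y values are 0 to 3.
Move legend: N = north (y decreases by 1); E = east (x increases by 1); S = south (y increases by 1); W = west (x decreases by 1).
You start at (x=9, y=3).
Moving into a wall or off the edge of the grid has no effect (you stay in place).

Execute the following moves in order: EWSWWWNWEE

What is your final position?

Answer: Final position: (x=10, y=2)

Derivation:
Start: (x=9, y=3)
  E (east): (x=9, y=3) -> (x=10, y=3)
  W (west): (x=10, y=3) -> (x=9, y=3)
  S (south): blocked, stay at (x=9, y=3)
  [×3]W (west): blocked, stay at (x=9, y=3)
  N (north): (x=9, y=3) -> (x=9, y=2)
  W (west): (x=9, y=2) -> (x=8, y=2)
  E (east): (x=8, y=2) -> (x=9, y=2)
  E (east): (x=9, y=2) -> (x=10, y=2)
Final: (x=10, y=2)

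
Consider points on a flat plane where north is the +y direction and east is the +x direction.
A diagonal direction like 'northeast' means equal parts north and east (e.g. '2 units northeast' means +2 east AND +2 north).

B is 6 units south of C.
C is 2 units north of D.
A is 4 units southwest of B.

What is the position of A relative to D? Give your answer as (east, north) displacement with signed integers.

Place D at the origin (east=0, north=0).
  C is 2 units north of D: delta (east=+0, north=+2); C at (east=0, north=2).
  B is 6 units south of C: delta (east=+0, north=-6); B at (east=0, north=-4).
  A is 4 units southwest of B: delta (east=-4, north=-4); A at (east=-4, north=-8).
Therefore A relative to D: (east=-4, north=-8).

Answer: A is at (east=-4, north=-8) relative to D.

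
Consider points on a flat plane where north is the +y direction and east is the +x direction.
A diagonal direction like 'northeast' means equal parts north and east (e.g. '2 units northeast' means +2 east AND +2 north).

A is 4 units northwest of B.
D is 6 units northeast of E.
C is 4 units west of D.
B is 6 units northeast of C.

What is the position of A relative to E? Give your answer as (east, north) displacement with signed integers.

Place E at the origin (east=0, north=0).
  D is 6 units northeast of E: delta (east=+6, north=+6); D at (east=6, north=6).
  C is 4 units west of D: delta (east=-4, north=+0); C at (east=2, north=6).
  B is 6 units northeast of C: delta (east=+6, north=+6); B at (east=8, north=12).
  A is 4 units northwest of B: delta (east=-4, north=+4); A at (east=4, north=16).
Therefore A relative to E: (east=4, north=16).

Answer: A is at (east=4, north=16) relative to E.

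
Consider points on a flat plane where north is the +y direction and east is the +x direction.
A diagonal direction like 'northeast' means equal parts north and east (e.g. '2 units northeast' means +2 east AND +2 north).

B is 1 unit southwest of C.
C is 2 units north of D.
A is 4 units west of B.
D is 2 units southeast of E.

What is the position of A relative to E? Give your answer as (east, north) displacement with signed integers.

Place E at the origin (east=0, north=0).
  D is 2 units southeast of E: delta (east=+2, north=-2); D at (east=2, north=-2).
  C is 2 units north of D: delta (east=+0, north=+2); C at (east=2, north=0).
  B is 1 unit southwest of C: delta (east=-1, north=-1); B at (east=1, north=-1).
  A is 4 units west of B: delta (east=-4, north=+0); A at (east=-3, north=-1).
Therefore A relative to E: (east=-3, north=-1).

Answer: A is at (east=-3, north=-1) relative to E.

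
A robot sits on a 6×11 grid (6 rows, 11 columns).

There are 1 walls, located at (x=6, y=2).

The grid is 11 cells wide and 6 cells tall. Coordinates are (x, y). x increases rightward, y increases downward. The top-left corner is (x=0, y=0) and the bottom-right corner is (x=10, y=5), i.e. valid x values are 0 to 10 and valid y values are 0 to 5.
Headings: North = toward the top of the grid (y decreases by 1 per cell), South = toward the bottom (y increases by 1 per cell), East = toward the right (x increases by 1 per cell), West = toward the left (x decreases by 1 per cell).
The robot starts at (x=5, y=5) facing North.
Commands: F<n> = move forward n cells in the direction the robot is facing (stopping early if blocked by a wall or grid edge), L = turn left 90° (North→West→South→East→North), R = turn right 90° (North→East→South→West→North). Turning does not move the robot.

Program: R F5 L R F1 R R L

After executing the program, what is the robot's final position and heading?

Answer: Final position: (x=10, y=5), facing South

Derivation:
Start: (x=5, y=5), facing North
  R: turn right, now facing East
  F5: move forward 5, now at (x=10, y=5)
  L: turn left, now facing North
  R: turn right, now facing East
  F1: move forward 0/1 (blocked), now at (x=10, y=5)
  R: turn right, now facing South
  R: turn right, now facing West
  L: turn left, now facing South
Final: (x=10, y=5), facing South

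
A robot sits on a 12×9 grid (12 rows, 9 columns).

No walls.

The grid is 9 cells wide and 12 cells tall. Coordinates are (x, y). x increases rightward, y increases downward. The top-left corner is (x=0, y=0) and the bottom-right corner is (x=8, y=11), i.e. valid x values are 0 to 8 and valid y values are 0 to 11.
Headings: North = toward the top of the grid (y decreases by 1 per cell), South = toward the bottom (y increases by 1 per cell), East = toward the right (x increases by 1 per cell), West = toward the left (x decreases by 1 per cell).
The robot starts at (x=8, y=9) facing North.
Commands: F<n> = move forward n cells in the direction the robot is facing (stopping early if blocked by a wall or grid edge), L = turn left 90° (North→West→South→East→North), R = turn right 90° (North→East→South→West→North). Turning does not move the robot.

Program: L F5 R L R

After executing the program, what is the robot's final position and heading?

Start: (x=8, y=9), facing North
  L: turn left, now facing West
  F5: move forward 5, now at (x=3, y=9)
  R: turn right, now facing North
  L: turn left, now facing West
  R: turn right, now facing North
Final: (x=3, y=9), facing North

Answer: Final position: (x=3, y=9), facing North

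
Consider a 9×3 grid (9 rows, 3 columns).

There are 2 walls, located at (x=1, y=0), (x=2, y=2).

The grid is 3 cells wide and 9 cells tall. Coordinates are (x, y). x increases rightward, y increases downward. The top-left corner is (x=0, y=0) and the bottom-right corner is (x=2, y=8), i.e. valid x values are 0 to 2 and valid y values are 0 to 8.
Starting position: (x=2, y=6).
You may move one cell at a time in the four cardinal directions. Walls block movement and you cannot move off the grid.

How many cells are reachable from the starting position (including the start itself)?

BFS flood-fill from (x=2, y=6):
  Distance 0: (x=2, y=6)
  Distance 1: (x=2, y=5), (x=1, y=6), (x=2, y=7)
  Distance 2: (x=2, y=4), (x=1, y=5), (x=0, y=6), (x=1, y=7), (x=2, y=8)
  Distance 3: (x=2, y=3), (x=1, y=4), (x=0, y=5), (x=0, y=7), (x=1, y=8)
  Distance 4: (x=1, y=3), (x=0, y=4), (x=0, y=8)
  Distance 5: (x=1, y=2), (x=0, y=3)
  Distance 6: (x=1, y=1), (x=0, y=2)
  Distance 7: (x=0, y=1), (x=2, y=1)
  Distance 8: (x=0, y=0), (x=2, y=0)
Total reachable: 25 (grid has 25 open cells total)

Answer: Reachable cells: 25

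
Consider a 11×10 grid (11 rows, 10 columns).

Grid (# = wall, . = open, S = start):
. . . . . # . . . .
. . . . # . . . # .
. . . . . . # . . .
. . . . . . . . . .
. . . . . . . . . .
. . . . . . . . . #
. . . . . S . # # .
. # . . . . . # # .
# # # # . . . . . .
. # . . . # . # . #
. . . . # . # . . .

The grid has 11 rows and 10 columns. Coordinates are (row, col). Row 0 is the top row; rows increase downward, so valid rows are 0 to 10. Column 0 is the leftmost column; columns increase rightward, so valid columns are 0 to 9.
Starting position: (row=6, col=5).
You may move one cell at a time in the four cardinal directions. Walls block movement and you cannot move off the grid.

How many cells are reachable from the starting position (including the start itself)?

Answer: Reachable cells: 89

Derivation:
BFS flood-fill from (row=6, col=5):
  Distance 0: (row=6, col=5)
  Distance 1: (row=5, col=5), (row=6, col=4), (row=6, col=6), (row=7, col=5)
  Distance 2: (row=4, col=5), (row=5, col=4), (row=5, col=6), (row=6, col=3), (row=7, col=4), (row=7, col=6), (row=8, col=5)
  Distance 3: (row=3, col=5), (row=4, col=4), (row=4, col=6), (row=5, col=3), (row=5, col=7), (row=6, col=2), (row=7, col=3), (row=8, col=4), (row=8, col=6)
  Distance 4: (row=2, col=5), (row=3, col=4), (row=3, col=6), (row=4, col=3), (row=4, col=7), (row=5, col=2), (row=5, col=8), (row=6, col=1), (row=7, col=2), (row=8, col=7), (row=9, col=4), (row=9, col=6)
  Distance 5: (row=1, col=5), (row=2, col=4), (row=3, col=3), (row=3, col=7), (row=4, col=2), (row=4, col=8), (row=5, col=1), (row=6, col=0), (row=8, col=8), (row=9, col=3)
  Distance 6: (row=1, col=6), (row=2, col=3), (row=2, col=7), (row=3, col=2), (row=3, col=8), (row=4, col=1), (row=4, col=9), (row=5, col=0), (row=7, col=0), (row=8, col=9), (row=9, col=2), (row=9, col=8), (row=10, col=3)
  Distance 7: (row=0, col=6), (row=1, col=3), (row=1, col=7), (row=2, col=2), (row=2, col=8), (row=3, col=1), (row=3, col=9), (row=4, col=0), (row=7, col=9), (row=10, col=2), (row=10, col=8)
  Distance 8: (row=0, col=3), (row=0, col=7), (row=1, col=2), (row=2, col=1), (row=2, col=9), (row=3, col=0), (row=6, col=9), (row=10, col=1), (row=10, col=7), (row=10, col=9)
  Distance 9: (row=0, col=2), (row=0, col=4), (row=0, col=8), (row=1, col=1), (row=1, col=9), (row=2, col=0), (row=10, col=0)
  Distance 10: (row=0, col=1), (row=0, col=9), (row=1, col=0), (row=9, col=0)
  Distance 11: (row=0, col=0)
Total reachable: 89 (grid has 90 open cells total)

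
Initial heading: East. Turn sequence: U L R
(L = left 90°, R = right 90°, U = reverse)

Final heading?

Answer: Final heading: West

Derivation:
Start: East
  U (U-turn (180°)) -> West
  L (left (90° counter-clockwise)) -> South
  R (right (90° clockwise)) -> West
Final: West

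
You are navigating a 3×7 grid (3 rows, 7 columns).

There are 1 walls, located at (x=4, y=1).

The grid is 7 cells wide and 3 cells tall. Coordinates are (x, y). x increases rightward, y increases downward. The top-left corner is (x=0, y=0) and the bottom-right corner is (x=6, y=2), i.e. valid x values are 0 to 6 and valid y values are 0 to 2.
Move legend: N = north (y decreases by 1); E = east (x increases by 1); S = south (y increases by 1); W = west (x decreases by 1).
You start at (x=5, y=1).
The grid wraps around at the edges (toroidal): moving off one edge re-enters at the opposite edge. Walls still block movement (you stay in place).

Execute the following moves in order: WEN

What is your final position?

Answer: Final position: (x=6, y=0)

Derivation:
Start: (x=5, y=1)
  W (west): blocked, stay at (x=5, y=1)
  E (east): (x=5, y=1) -> (x=6, y=1)
  N (north): (x=6, y=1) -> (x=6, y=0)
Final: (x=6, y=0)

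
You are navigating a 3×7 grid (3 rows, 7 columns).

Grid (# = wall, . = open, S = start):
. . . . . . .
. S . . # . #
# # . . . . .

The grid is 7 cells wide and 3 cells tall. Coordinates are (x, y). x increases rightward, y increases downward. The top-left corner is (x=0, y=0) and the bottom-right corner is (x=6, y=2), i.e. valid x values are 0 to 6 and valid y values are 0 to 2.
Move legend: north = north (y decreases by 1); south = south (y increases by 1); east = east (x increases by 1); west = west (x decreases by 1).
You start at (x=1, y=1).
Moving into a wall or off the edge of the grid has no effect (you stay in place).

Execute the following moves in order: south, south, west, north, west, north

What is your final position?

Start: (x=1, y=1)
  south (south): blocked, stay at (x=1, y=1)
  south (south): blocked, stay at (x=1, y=1)
  west (west): (x=1, y=1) -> (x=0, y=1)
  north (north): (x=0, y=1) -> (x=0, y=0)
  west (west): blocked, stay at (x=0, y=0)
  north (north): blocked, stay at (x=0, y=0)
Final: (x=0, y=0)

Answer: Final position: (x=0, y=0)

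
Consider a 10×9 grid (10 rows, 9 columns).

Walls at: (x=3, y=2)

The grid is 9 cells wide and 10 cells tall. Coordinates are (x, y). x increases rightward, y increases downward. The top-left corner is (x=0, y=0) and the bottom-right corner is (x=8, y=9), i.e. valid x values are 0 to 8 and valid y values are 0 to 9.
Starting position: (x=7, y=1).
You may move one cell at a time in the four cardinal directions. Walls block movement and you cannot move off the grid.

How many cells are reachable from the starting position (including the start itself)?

BFS flood-fill from (x=7, y=1):
  Distance 0: (x=7, y=1)
  Distance 1: (x=7, y=0), (x=6, y=1), (x=8, y=1), (x=7, y=2)
  Distance 2: (x=6, y=0), (x=8, y=0), (x=5, y=1), (x=6, y=2), (x=8, y=2), (x=7, y=3)
  Distance 3: (x=5, y=0), (x=4, y=1), (x=5, y=2), (x=6, y=3), (x=8, y=3), (x=7, y=4)
  Distance 4: (x=4, y=0), (x=3, y=1), (x=4, y=2), (x=5, y=3), (x=6, y=4), (x=8, y=4), (x=7, y=5)
  Distance 5: (x=3, y=0), (x=2, y=1), (x=4, y=3), (x=5, y=4), (x=6, y=5), (x=8, y=5), (x=7, y=6)
  Distance 6: (x=2, y=0), (x=1, y=1), (x=2, y=2), (x=3, y=3), (x=4, y=4), (x=5, y=5), (x=6, y=6), (x=8, y=6), (x=7, y=7)
  Distance 7: (x=1, y=0), (x=0, y=1), (x=1, y=2), (x=2, y=3), (x=3, y=4), (x=4, y=5), (x=5, y=6), (x=6, y=7), (x=8, y=7), (x=7, y=8)
  Distance 8: (x=0, y=0), (x=0, y=2), (x=1, y=3), (x=2, y=4), (x=3, y=5), (x=4, y=6), (x=5, y=7), (x=6, y=8), (x=8, y=8), (x=7, y=9)
  Distance 9: (x=0, y=3), (x=1, y=4), (x=2, y=5), (x=3, y=6), (x=4, y=7), (x=5, y=8), (x=6, y=9), (x=8, y=9)
  Distance 10: (x=0, y=4), (x=1, y=5), (x=2, y=6), (x=3, y=7), (x=4, y=8), (x=5, y=9)
  Distance 11: (x=0, y=5), (x=1, y=6), (x=2, y=7), (x=3, y=8), (x=4, y=9)
  Distance 12: (x=0, y=6), (x=1, y=7), (x=2, y=8), (x=3, y=9)
  Distance 13: (x=0, y=7), (x=1, y=8), (x=2, y=9)
  Distance 14: (x=0, y=8), (x=1, y=9)
  Distance 15: (x=0, y=9)
Total reachable: 89 (grid has 89 open cells total)

Answer: Reachable cells: 89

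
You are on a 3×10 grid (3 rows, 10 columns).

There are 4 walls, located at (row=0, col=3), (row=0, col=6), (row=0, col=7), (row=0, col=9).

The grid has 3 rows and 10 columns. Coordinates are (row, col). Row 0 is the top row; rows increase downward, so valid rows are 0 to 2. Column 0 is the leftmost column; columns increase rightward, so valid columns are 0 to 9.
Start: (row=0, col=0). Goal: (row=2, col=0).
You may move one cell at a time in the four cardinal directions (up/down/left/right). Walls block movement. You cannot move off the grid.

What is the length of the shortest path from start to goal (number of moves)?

Answer: Shortest path length: 2

Derivation:
BFS from (row=0, col=0) until reaching (row=2, col=0):
  Distance 0: (row=0, col=0)
  Distance 1: (row=0, col=1), (row=1, col=0)
  Distance 2: (row=0, col=2), (row=1, col=1), (row=2, col=0)  <- goal reached here
One shortest path (2 moves): (row=0, col=0) -> (row=1, col=0) -> (row=2, col=0)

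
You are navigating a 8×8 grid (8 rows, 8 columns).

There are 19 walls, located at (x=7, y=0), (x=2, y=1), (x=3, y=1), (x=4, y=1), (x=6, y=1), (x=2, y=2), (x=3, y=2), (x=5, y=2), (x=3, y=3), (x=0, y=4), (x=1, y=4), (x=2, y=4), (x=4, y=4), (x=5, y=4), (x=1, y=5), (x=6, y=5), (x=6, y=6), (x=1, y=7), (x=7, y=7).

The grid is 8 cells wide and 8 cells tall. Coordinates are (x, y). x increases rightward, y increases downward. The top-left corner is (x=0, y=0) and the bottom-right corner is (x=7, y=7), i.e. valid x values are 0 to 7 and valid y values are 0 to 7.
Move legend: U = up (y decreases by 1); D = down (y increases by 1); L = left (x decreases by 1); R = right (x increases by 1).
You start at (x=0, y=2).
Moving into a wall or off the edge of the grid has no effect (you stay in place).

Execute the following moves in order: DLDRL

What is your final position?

Answer: Final position: (x=0, y=3)

Derivation:
Start: (x=0, y=2)
  D (down): (x=0, y=2) -> (x=0, y=3)
  L (left): blocked, stay at (x=0, y=3)
  D (down): blocked, stay at (x=0, y=3)
  R (right): (x=0, y=3) -> (x=1, y=3)
  L (left): (x=1, y=3) -> (x=0, y=3)
Final: (x=0, y=3)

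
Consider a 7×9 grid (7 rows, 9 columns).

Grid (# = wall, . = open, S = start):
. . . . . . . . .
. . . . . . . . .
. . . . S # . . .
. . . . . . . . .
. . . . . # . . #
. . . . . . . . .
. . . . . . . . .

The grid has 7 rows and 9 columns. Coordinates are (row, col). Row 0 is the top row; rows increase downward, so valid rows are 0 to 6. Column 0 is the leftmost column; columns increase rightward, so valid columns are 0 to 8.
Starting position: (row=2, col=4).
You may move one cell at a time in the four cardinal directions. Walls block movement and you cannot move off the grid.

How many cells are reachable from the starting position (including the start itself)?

BFS flood-fill from (row=2, col=4):
  Distance 0: (row=2, col=4)
  Distance 1: (row=1, col=4), (row=2, col=3), (row=3, col=4)
  Distance 2: (row=0, col=4), (row=1, col=3), (row=1, col=5), (row=2, col=2), (row=3, col=3), (row=3, col=5), (row=4, col=4)
  Distance 3: (row=0, col=3), (row=0, col=5), (row=1, col=2), (row=1, col=6), (row=2, col=1), (row=3, col=2), (row=3, col=6), (row=4, col=3), (row=5, col=4)
  Distance 4: (row=0, col=2), (row=0, col=6), (row=1, col=1), (row=1, col=7), (row=2, col=0), (row=2, col=6), (row=3, col=1), (row=3, col=7), (row=4, col=2), (row=4, col=6), (row=5, col=3), (row=5, col=5), (row=6, col=4)
  Distance 5: (row=0, col=1), (row=0, col=7), (row=1, col=0), (row=1, col=8), (row=2, col=7), (row=3, col=0), (row=3, col=8), (row=4, col=1), (row=4, col=7), (row=5, col=2), (row=5, col=6), (row=6, col=3), (row=6, col=5)
  Distance 6: (row=0, col=0), (row=0, col=8), (row=2, col=8), (row=4, col=0), (row=5, col=1), (row=5, col=7), (row=6, col=2), (row=6, col=6)
  Distance 7: (row=5, col=0), (row=5, col=8), (row=6, col=1), (row=6, col=7)
  Distance 8: (row=6, col=0), (row=6, col=8)
Total reachable: 60 (grid has 60 open cells total)

Answer: Reachable cells: 60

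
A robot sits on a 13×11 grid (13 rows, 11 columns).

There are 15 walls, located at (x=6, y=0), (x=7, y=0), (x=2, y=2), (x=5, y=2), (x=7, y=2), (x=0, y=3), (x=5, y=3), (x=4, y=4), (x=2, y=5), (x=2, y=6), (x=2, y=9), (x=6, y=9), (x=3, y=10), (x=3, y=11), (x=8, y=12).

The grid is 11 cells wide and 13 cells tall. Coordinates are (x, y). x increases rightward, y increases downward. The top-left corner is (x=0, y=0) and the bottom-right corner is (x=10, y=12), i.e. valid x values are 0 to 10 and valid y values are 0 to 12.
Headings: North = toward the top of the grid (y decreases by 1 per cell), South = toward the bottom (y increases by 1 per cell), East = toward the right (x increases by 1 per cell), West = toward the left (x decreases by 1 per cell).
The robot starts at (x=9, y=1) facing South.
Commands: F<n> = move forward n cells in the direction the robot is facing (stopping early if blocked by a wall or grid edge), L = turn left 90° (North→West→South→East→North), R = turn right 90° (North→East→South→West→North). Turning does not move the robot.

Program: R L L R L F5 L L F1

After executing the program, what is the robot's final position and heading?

Answer: Final position: (x=9, y=1), facing West

Derivation:
Start: (x=9, y=1), facing South
  R: turn right, now facing West
  L: turn left, now facing South
  L: turn left, now facing East
  R: turn right, now facing South
  L: turn left, now facing East
  F5: move forward 1/5 (blocked), now at (x=10, y=1)
  L: turn left, now facing North
  L: turn left, now facing West
  F1: move forward 1, now at (x=9, y=1)
Final: (x=9, y=1), facing West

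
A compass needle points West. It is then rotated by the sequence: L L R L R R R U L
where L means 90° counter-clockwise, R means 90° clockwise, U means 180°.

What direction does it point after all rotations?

Start: West
  L (left (90° counter-clockwise)) -> South
  L (left (90° counter-clockwise)) -> East
  R (right (90° clockwise)) -> South
  L (left (90° counter-clockwise)) -> East
  R (right (90° clockwise)) -> South
  R (right (90° clockwise)) -> West
  R (right (90° clockwise)) -> North
  U (U-turn (180°)) -> South
  L (left (90° counter-clockwise)) -> East
Final: East

Answer: Final heading: East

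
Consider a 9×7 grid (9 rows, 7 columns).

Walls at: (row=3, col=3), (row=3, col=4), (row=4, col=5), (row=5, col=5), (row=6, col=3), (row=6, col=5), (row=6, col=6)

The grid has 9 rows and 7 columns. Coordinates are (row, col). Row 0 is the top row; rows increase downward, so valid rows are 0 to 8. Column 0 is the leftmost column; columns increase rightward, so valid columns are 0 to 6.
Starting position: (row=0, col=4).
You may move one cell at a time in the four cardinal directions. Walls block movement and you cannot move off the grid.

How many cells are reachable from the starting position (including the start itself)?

BFS flood-fill from (row=0, col=4):
  Distance 0: (row=0, col=4)
  Distance 1: (row=0, col=3), (row=0, col=5), (row=1, col=4)
  Distance 2: (row=0, col=2), (row=0, col=6), (row=1, col=3), (row=1, col=5), (row=2, col=4)
  Distance 3: (row=0, col=1), (row=1, col=2), (row=1, col=6), (row=2, col=3), (row=2, col=5)
  Distance 4: (row=0, col=0), (row=1, col=1), (row=2, col=2), (row=2, col=6), (row=3, col=5)
  Distance 5: (row=1, col=0), (row=2, col=1), (row=3, col=2), (row=3, col=6)
  Distance 6: (row=2, col=0), (row=3, col=1), (row=4, col=2), (row=4, col=6)
  Distance 7: (row=3, col=0), (row=4, col=1), (row=4, col=3), (row=5, col=2), (row=5, col=6)
  Distance 8: (row=4, col=0), (row=4, col=4), (row=5, col=1), (row=5, col=3), (row=6, col=2)
  Distance 9: (row=5, col=0), (row=5, col=4), (row=6, col=1), (row=7, col=2)
  Distance 10: (row=6, col=0), (row=6, col=4), (row=7, col=1), (row=7, col=3), (row=8, col=2)
  Distance 11: (row=7, col=0), (row=7, col=4), (row=8, col=1), (row=8, col=3)
  Distance 12: (row=7, col=5), (row=8, col=0), (row=8, col=4)
  Distance 13: (row=7, col=6), (row=8, col=5)
  Distance 14: (row=8, col=6)
Total reachable: 56 (grid has 56 open cells total)

Answer: Reachable cells: 56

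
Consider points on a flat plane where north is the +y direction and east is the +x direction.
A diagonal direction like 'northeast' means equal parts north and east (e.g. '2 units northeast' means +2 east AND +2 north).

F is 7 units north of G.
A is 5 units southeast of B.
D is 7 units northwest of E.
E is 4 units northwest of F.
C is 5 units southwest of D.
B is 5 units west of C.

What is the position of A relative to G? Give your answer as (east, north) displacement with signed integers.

Answer: A is at (east=-16, north=8) relative to G.

Derivation:
Place G at the origin (east=0, north=0).
  F is 7 units north of G: delta (east=+0, north=+7); F at (east=0, north=7).
  E is 4 units northwest of F: delta (east=-4, north=+4); E at (east=-4, north=11).
  D is 7 units northwest of E: delta (east=-7, north=+7); D at (east=-11, north=18).
  C is 5 units southwest of D: delta (east=-5, north=-5); C at (east=-16, north=13).
  B is 5 units west of C: delta (east=-5, north=+0); B at (east=-21, north=13).
  A is 5 units southeast of B: delta (east=+5, north=-5); A at (east=-16, north=8).
Therefore A relative to G: (east=-16, north=8).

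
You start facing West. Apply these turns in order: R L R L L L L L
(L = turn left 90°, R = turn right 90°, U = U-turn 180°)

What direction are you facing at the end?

Answer: Final heading: West

Derivation:
Start: West
  R (right (90° clockwise)) -> North
  L (left (90° counter-clockwise)) -> West
  R (right (90° clockwise)) -> North
  L (left (90° counter-clockwise)) -> West
  L (left (90° counter-clockwise)) -> South
  L (left (90° counter-clockwise)) -> East
  L (left (90° counter-clockwise)) -> North
  L (left (90° counter-clockwise)) -> West
Final: West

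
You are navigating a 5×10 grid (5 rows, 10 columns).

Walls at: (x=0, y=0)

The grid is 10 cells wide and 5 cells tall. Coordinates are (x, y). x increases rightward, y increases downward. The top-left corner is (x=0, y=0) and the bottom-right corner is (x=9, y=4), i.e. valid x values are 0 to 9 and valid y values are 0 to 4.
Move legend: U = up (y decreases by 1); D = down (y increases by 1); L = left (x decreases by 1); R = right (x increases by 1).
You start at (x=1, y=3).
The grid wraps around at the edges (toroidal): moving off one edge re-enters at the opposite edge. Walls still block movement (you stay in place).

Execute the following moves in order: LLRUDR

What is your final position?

Start: (x=1, y=3)
  L (left): (x=1, y=3) -> (x=0, y=3)
  L (left): (x=0, y=3) -> (x=9, y=3)
  R (right): (x=9, y=3) -> (x=0, y=3)
  U (up): (x=0, y=3) -> (x=0, y=2)
  D (down): (x=0, y=2) -> (x=0, y=3)
  R (right): (x=0, y=3) -> (x=1, y=3)
Final: (x=1, y=3)

Answer: Final position: (x=1, y=3)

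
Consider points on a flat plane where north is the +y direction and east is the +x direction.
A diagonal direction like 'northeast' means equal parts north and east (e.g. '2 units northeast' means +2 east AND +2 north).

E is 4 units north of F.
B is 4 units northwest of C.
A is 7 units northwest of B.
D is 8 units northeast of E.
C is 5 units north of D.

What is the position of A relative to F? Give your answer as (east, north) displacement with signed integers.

Place F at the origin (east=0, north=0).
  E is 4 units north of F: delta (east=+0, north=+4); E at (east=0, north=4).
  D is 8 units northeast of E: delta (east=+8, north=+8); D at (east=8, north=12).
  C is 5 units north of D: delta (east=+0, north=+5); C at (east=8, north=17).
  B is 4 units northwest of C: delta (east=-4, north=+4); B at (east=4, north=21).
  A is 7 units northwest of B: delta (east=-7, north=+7); A at (east=-3, north=28).
Therefore A relative to F: (east=-3, north=28).

Answer: A is at (east=-3, north=28) relative to F.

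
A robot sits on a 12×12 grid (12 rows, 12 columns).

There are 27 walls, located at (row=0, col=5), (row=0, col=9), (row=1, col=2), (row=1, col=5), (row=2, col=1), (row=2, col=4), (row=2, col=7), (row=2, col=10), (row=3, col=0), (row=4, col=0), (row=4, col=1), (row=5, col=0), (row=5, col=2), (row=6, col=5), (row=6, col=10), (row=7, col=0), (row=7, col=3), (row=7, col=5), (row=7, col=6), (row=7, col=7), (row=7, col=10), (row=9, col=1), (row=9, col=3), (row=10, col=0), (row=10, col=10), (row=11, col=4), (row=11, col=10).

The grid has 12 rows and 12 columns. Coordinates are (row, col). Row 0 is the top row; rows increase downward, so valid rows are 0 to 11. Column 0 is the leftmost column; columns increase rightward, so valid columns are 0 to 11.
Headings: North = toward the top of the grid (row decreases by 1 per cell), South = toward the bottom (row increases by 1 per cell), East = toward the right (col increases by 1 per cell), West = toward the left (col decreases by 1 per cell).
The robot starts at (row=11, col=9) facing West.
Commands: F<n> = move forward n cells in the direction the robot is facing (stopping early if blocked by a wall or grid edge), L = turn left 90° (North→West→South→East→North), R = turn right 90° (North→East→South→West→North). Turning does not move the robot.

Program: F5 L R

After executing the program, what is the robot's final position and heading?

Start: (row=11, col=9), facing West
  F5: move forward 4/5 (blocked), now at (row=11, col=5)
  L: turn left, now facing South
  R: turn right, now facing West
Final: (row=11, col=5), facing West

Answer: Final position: (row=11, col=5), facing West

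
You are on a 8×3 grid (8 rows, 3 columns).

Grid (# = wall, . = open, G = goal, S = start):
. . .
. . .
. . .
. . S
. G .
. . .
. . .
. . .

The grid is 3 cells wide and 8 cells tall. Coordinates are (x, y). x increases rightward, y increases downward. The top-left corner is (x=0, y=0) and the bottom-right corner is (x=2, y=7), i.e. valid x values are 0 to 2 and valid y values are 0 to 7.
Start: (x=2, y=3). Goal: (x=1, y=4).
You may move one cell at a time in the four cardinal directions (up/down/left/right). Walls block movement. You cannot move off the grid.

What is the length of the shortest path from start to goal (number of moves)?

BFS from (x=2, y=3) until reaching (x=1, y=4):
  Distance 0: (x=2, y=3)
  Distance 1: (x=2, y=2), (x=1, y=3), (x=2, y=4)
  Distance 2: (x=2, y=1), (x=1, y=2), (x=0, y=3), (x=1, y=4), (x=2, y=5)  <- goal reached here
One shortest path (2 moves): (x=2, y=3) -> (x=1, y=3) -> (x=1, y=4)

Answer: Shortest path length: 2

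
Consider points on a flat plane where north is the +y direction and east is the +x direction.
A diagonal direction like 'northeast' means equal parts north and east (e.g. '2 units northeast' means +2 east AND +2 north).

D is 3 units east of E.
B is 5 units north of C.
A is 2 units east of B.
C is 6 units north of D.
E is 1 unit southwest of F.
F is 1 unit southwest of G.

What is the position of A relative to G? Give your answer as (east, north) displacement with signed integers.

Place G at the origin (east=0, north=0).
  F is 1 unit southwest of G: delta (east=-1, north=-1); F at (east=-1, north=-1).
  E is 1 unit southwest of F: delta (east=-1, north=-1); E at (east=-2, north=-2).
  D is 3 units east of E: delta (east=+3, north=+0); D at (east=1, north=-2).
  C is 6 units north of D: delta (east=+0, north=+6); C at (east=1, north=4).
  B is 5 units north of C: delta (east=+0, north=+5); B at (east=1, north=9).
  A is 2 units east of B: delta (east=+2, north=+0); A at (east=3, north=9).
Therefore A relative to G: (east=3, north=9).

Answer: A is at (east=3, north=9) relative to G.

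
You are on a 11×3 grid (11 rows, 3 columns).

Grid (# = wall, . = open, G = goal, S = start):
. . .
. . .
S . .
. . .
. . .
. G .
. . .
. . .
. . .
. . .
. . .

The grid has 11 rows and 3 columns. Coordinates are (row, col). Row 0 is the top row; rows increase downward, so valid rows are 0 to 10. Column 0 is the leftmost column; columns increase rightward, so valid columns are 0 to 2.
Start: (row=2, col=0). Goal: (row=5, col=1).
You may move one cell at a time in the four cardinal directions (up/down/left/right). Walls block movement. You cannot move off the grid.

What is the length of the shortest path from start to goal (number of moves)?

Answer: Shortest path length: 4

Derivation:
BFS from (row=2, col=0) until reaching (row=5, col=1):
  Distance 0: (row=2, col=0)
  Distance 1: (row=1, col=0), (row=2, col=1), (row=3, col=0)
  Distance 2: (row=0, col=0), (row=1, col=1), (row=2, col=2), (row=3, col=1), (row=4, col=0)
  Distance 3: (row=0, col=1), (row=1, col=2), (row=3, col=2), (row=4, col=1), (row=5, col=0)
  Distance 4: (row=0, col=2), (row=4, col=2), (row=5, col=1), (row=6, col=0)  <- goal reached here
One shortest path (4 moves): (row=2, col=0) -> (row=2, col=1) -> (row=3, col=1) -> (row=4, col=1) -> (row=5, col=1)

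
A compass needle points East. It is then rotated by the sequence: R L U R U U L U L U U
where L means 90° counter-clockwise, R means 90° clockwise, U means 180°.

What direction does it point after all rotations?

Answer: Final heading: North

Derivation:
Start: East
  R (right (90° clockwise)) -> South
  L (left (90° counter-clockwise)) -> East
  U (U-turn (180°)) -> West
  R (right (90° clockwise)) -> North
  U (U-turn (180°)) -> South
  U (U-turn (180°)) -> North
  L (left (90° counter-clockwise)) -> West
  U (U-turn (180°)) -> East
  L (left (90° counter-clockwise)) -> North
  U (U-turn (180°)) -> South
  U (U-turn (180°)) -> North
Final: North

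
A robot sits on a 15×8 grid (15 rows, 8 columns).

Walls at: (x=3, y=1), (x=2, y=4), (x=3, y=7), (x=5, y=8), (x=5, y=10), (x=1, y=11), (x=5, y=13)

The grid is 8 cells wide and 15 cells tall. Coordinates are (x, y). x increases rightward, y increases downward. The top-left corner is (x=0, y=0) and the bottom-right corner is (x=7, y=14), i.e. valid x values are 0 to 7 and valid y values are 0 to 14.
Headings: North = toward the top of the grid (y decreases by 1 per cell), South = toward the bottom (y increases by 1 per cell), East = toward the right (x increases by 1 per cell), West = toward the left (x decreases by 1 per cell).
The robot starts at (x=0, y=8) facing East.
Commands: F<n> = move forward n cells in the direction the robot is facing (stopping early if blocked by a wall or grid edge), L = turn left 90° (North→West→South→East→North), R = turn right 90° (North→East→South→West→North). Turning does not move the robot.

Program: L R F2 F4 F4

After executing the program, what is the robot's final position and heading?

Answer: Final position: (x=4, y=8), facing East

Derivation:
Start: (x=0, y=8), facing East
  L: turn left, now facing North
  R: turn right, now facing East
  F2: move forward 2, now at (x=2, y=8)
  F4: move forward 2/4 (blocked), now at (x=4, y=8)
  F4: move forward 0/4 (blocked), now at (x=4, y=8)
Final: (x=4, y=8), facing East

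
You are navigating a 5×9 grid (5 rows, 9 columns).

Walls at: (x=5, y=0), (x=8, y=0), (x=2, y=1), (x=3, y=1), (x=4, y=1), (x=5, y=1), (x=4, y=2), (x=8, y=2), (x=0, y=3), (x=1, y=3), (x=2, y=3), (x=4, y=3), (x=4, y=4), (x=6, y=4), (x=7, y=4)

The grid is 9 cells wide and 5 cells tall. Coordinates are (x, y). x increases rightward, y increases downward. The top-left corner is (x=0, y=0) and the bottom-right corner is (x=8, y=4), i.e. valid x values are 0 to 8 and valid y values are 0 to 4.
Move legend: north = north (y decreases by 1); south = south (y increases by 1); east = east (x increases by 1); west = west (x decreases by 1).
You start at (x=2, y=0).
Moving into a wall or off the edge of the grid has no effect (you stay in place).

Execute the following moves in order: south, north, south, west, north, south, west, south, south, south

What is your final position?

Answer: Final position: (x=0, y=2)

Derivation:
Start: (x=2, y=0)
  south (south): blocked, stay at (x=2, y=0)
  north (north): blocked, stay at (x=2, y=0)
  south (south): blocked, stay at (x=2, y=0)
  west (west): (x=2, y=0) -> (x=1, y=0)
  north (north): blocked, stay at (x=1, y=0)
  south (south): (x=1, y=0) -> (x=1, y=1)
  west (west): (x=1, y=1) -> (x=0, y=1)
  south (south): (x=0, y=1) -> (x=0, y=2)
  south (south): blocked, stay at (x=0, y=2)
  south (south): blocked, stay at (x=0, y=2)
Final: (x=0, y=2)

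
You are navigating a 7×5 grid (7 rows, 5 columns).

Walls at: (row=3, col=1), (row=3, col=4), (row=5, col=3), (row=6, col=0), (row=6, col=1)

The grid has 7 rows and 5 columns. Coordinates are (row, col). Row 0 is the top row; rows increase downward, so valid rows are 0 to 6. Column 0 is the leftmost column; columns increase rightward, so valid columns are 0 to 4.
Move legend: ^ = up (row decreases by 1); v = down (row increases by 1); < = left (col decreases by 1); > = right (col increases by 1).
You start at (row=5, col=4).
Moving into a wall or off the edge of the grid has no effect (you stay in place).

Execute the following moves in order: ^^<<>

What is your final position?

Start: (row=5, col=4)
  ^ (up): (row=5, col=4) -> (row=4, col=4)
  ^ (up): blocked, stay at (row=4, col=4)
  < (left): (row=4, col=4) -> (row=4, col=3)
  < (left): (row=4, col=3) -> (row=4, col=2)
  > (right): (row=4, col=2) -> (row=4, col=3)
Final: (row=4, col=3)

Answer: Final position: (row=4, col=3)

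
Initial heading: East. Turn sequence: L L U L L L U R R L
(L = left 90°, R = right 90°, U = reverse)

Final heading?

Answer: Final heading: East

Derivation:
Start: East
  L (left (90° counter-clockwise)) -> North
  L (left (90° counter-clockwise)) -> West
  U (U-turn (180°)) -> East
  L (left (90° counter-clockwise)) -> North
  L (left (90° counter-clockwise)) -> West
  L (left (90° counter-clockwise)) -> South
  U (U-turn (180°)) -> North
  R (right (90° clockwise)) -> East
  R (right (90° clockwise)) -> South
  L (left (90° counter-clockwise)) -> East
Final: East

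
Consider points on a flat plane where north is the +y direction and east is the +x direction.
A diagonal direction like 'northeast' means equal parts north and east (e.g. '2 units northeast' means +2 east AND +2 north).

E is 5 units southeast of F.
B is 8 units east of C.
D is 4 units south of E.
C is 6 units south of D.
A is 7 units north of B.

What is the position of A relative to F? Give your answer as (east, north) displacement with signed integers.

Place F at the origin (east=0, north=0).
  E is 5 units southeast of F: delta (east=+5, north=-5); E at (east=5, north=-5).
  D is 4 units south of E: delta (east=+0, north=-4); D at (east=5, north=-9).
  C is 6 units south of D: delta (east=+0, north=-6); C at (east=5, north=-15).
  B is 8 units east of C: delta (east=+8, north=+0); B at (east=13, north=-15).
  A is 7 units north of B: delta (east=+0, north=+7); A at (east=13, north=-8).
Therefore A relative to F: (east=13, north=-8).

Answer: A is at (east=13, north=-8) relative to F.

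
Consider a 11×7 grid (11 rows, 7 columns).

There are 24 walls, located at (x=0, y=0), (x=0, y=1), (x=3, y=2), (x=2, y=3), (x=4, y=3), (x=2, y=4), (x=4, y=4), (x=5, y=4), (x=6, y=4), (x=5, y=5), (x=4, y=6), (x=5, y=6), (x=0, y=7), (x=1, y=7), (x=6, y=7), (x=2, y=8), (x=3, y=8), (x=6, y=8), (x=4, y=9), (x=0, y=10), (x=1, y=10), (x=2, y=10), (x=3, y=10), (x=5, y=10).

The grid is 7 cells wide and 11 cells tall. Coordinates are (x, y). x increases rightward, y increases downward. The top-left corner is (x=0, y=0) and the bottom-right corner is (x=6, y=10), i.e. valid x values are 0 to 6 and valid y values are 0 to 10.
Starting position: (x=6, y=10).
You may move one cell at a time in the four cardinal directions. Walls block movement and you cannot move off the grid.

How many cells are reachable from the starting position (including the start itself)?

Answer: Reachable cells: 44

Derivation:
BFS flood-fill from (x=6, y=10):
  Distance 0: (x=6, y=10)
  Distance 1: (x=6, y=9)
  Distance 2: (x=5, y=9)
  Distance 3: (x=5, y=8)
  Distance 4: (x=5, y=7), (x=4, y=8)
  Distance 5: (x=4, y=7)
  Distance 6: (x=3, y=7)
  Distance 7: (x=3, y=6), (x=2, y=7)
  Distance 8: (x=3, y=5), (x=2, y=6)
  Distance 9: (x=3, y=4), (x=2, y=5), (x=4, y=5), (x=1, y=6)
  Distance 10: (x=3, y=3), (x=1, y=5), (x=0, y=6)
  Distance 11: (x=1, y=4), (x=0, y=5)
  Distance 12: (x=1, y=3), (x=0, y=4)
  Distance 13: (x=1, y=2), (x=0, y=3)
  Distance 14: (x=1, y=1), (x=0, y=2), (x=2, y=2)
  Distance 15: (x=1, y=0), (x=2, y=1)
  Distance 16: (x=2, y=0), (x=3, y=1)
  Distance 17: (x=3, y=0), (x=4, y=1)
  Distance 18: (x=4, y=0), (x=5, y=1), (x=4, y=2)
  Distance 19: (x=5, y=0), (x=6, y=1), (x=5, y=2)
  Distance 20: (x=6, y=0), (x=6, y=2), (x=5, y=3)
  Distance 21: (x=6, y=3)
Total reachable: 44 (grid has 53 open cells total)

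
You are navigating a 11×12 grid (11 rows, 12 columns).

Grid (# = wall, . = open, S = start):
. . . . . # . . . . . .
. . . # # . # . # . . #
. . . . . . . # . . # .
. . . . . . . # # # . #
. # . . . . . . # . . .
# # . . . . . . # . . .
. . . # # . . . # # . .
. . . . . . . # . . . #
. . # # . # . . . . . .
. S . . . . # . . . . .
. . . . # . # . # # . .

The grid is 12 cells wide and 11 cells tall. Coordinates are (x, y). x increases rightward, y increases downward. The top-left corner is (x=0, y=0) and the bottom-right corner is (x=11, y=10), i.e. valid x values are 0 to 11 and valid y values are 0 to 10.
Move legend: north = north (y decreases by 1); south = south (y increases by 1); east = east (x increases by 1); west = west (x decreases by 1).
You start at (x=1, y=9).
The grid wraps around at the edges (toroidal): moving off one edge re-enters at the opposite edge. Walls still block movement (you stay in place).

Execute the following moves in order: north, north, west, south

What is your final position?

Start: (x=1, y=9)
  north (north): (x=1, y=9) -> (x=1, y=8)
  north (north): (x=1, y=8) -> (x=1, y=7)
  west (west): (x=1, y=7) -> (x=0, y=7)
  south (south): (x=0, y=7) -> (x=0, y=8)
Final: (x=0, y=8)

Answer: Final position: (x=0, y=8)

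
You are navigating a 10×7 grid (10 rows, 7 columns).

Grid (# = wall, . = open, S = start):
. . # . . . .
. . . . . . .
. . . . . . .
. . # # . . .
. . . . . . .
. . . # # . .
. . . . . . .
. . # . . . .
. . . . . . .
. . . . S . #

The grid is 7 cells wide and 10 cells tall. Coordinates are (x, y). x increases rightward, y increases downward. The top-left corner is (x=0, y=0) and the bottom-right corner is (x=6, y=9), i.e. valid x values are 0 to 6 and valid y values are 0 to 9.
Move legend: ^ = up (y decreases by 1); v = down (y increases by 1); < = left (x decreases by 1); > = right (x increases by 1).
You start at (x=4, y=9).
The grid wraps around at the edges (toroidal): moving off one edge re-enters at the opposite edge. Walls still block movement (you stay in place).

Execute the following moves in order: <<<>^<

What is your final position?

Answer: Final position: (x=1, y=8)

Derivation:
Start: (x=4, y=9)
  < (left): (x=4, y=9) -> (x=3, y=9)
  < (left): (x=3, y=9) -> (x=2, y=9)
  < (left): (x=2, y=9) -> (x=1, y=9)
  > (right): (x=1, y=9) -> (x=2, y=9)
  ^ (up): (x=2, y=9) -> (x=2, y=8)
  < (left): (x=2, y=8) -> (x=1, y=8)
Final: (x=1, y=8)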